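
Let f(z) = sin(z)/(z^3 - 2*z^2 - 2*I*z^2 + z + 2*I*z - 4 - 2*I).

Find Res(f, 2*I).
Write f(z) = P(z)/Q(z) with P(z) = sin(z) and Q(z) = z^3 - 2*z^2 - 2*I*z^2 + z + 2*I*z - 4 - 2*I.
The denominator factors as Q(z) = (z + I)*(z - 2 - I)*(z - 2*I), so z = 2*I is a simple zero of Q and P is analytic there; z = 2*I is therefore a simple pole and
  Res(f, z₀) = P(z₀)/Q'(z₀).

Q'(z) = 3*z^2 - 4*z - 4*I*z + 1 + 2*I, so Q'(2*I) = -3 - 6*I.
P(2*I) = I*sinh(2).

Res(f, 2*I) = (I*sinh(2))/(-3 - 6*I) = (-2/15 - I/15)*sinh(2)

Final answer: (-2/15 - I/15)*sinh(2)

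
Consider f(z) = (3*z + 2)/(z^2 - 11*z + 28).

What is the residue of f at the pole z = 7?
Write f(z) = P(z)/Q(z) with P(z) = 3*z + 2 and Q(z) = z^2 - 11*z + 28.
The denominator factors as Q(z) = (z - 7)*(z - 4), so z = 7 is a simple zero of Q and P is analytic there; z = 7 is therefore a simple pole and
  Res(f, z₀) = P(z₀)/Q'(z₀).

Q'(z) = 2*z - 11, so Q'(7) = 3.
P(7) = 23.

Res(f, 7) = (23)/(3) = 23/3

Final answer: 23/3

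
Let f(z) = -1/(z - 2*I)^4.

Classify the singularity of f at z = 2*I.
pole of order 4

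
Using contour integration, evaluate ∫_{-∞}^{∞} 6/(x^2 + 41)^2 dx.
Let f(z) = 6/(z^2 + 41)^2. The denominator has no real zeros and deg Q - deg P = 4 ≥ 2, so the integral of f over the upper semicircle |z| = R tends to 0 as R → ∞. Closing the contour in the upper half-plane,
  ∫_{-∞}^{∞} f(x) dx = 2πi · Σ Res(f, z_k)  over the poles with Im z_k > 0.

Zeros of the denominator: z^2 + 41 = 0 gives z = ±sqrt(41)*I.
Upper half-plane: z = sqrt(41)*I (a pole of order 2).

Write f(z) = g(z)/(z - sqrt(41)*I)^2 with g(z) = 6/(z + sqrt(41)*I)^2. For a double pole, Res(f, z₀) = g'(z₀):
  g'(z) = -12/(z + sqrt(41)*I)^3
  Res(f, sqrt(41)*I) = g'(sqrt(41)*I) = -3*sqrt(41)*I/3362

∫_{-∞}^{∞} f(x) dx = 2πi · (-3*sqrt(41)*I/3362) = 3*sqrt(41)*pi/1681

Final answer: 3*sqrt(41)*pi/1681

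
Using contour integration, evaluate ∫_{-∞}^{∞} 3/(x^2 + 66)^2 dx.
sqrt(66)*pi/2904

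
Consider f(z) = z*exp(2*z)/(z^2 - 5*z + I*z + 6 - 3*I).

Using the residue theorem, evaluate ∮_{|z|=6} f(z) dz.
By the residue theorem, ∮_C f(z) dz = 2πi · (sum of the residues of f at the poles inside |z| = 6).

The denominator factors as (z - 2 + I)*(z - 3), so the singularities of f are simple poles at z = 2 - I, z = 3.
  |2 - I|² = 5 < 36 = 6², so this pole is inside the contour.
  |3|² = 9 < 36 = 6², so this pole is inside the contour.

With P(z) = z*exp(2*z) and Q(z) = z^2 - 5*z + I*z + 6 - 3*I, each pole is simple, so Res(f, z₀) = P(z₀)/Q'(z₀) with Q'(z) = 2*z - 5 + I.
  Res(f, 2 - I) = P(2 - I)/Q'(2 - I) = ((2 - I)*exp(4 - 2*I))/(-1 - I) = (-1/2 + 3*I/2)*exp(4 - 2*I)
  Res(f, 3) = P(3)/Q'(3) = (3*exp(6))/(1 + I) = (3/2 - 3*I/2)*exp(6)

Sum of residues inside C: (3/2 - 3*I/2)*exp(6) + (-1/2 + 3*I/2)*exp(4 - 2*I)
∮_C f(z) dz = 2πi · ((3/2 - 3*I/2)*exp(6) + (-1/2 + 3*I/2)*exp(4 - 2*I)) = pi*(-3 - I)*exp(4 - 2*I) + pi*(3 + 3*I)*exp(6)

Final answer: pi*(-3 - I)*exp(4 - 2*I) + pi*(3 + 3*I)*exp(6)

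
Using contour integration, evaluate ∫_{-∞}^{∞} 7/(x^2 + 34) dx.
Let f(z) = 7/(z^2 + 34). The denominator has no real zeros and deg Q - deg P = 2 ≥ 2, so the integral of f over the upper semicircle |z| = R tends to 0 as R → ∞. Closing the contour in the upper half-plane,
  ∫_{-∞}^{∞} f(x) dx = 2πi · Σ Res(f, z_k)  over the poles with Im z_k > 0.

Zeros of the denominator: z^2 + 34 = 0 gives z = ±sqrt(34)*I.
Upper half-plane: z = sqrt(34)*I (simple).

Each pole is a simple zero of Q(z) = z^2 + 34, so Res(f, z₀) = P(z₀)/Q'(z₀) with P(z) = 7, Q'(z) = 2*z:
  Res(f, sqrt(34)*I) = (7)/(2*sqrt(34)*I) = -7*sqrt(34)*I/68

∫_{-∞}^{∞} f(x) dx = 2πi · (-7*sqrt(34)*I/68) = 7*sqrt(34)*pi/34

Final answer: 7*sqrt(34)*pi/34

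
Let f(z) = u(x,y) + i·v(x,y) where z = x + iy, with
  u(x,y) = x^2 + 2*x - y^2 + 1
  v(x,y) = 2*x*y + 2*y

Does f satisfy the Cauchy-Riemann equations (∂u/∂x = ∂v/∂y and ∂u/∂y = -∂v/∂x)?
∂u/∂x = 2*x + 2
∂v/∂y = 2*x + 2
∂u/∂y = -2*y
∂v/∂x = 2*y
∂u/∂x = ∂v/∂y and ∂u/∂y = -∂v/∂x hold identically; f is analytic.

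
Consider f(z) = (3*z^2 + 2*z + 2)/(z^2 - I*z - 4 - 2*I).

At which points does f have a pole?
{-2, 2 + I}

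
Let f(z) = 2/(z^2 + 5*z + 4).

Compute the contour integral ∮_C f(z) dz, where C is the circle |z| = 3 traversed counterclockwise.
By the residue theorem, ∮_C f(z) dz = 2πi · (sum of the residues of f at the poles inside |z| = 3).

The denominator factors as (z + 4)*(z + 1), so the singularities of f are simple poles at z = -4, z = -1.
  |-4|² = 16 > 9 = 3², so this pole is outside the contour.
  |-1|² = 1 < 9 = 3², so this pole is inside the contour.

With P(z) = 2 and Q(z) = z^2 + 5*z + 4, each pole is simple, so Res(f, z₀) = P(z₀)/Q'(z₀) with Q'(z) = 2*z + 5.
  Res(f, -1) = P(-1)/Q'(-1) = (2)/(3) = 2/3

∮_C f(z) dz = 2πi · (2/3) = 4*I*pi/3

Final answer: 4*I*pi/3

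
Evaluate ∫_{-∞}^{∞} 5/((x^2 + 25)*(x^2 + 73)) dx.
Let f(z) = 5/((z^2 + 25)*(z^2 + 73)). The denominator has no real zeros and deg Q - deg P = 4 ≥ 2, so the integral of f over the upper semicircle |z| = R tends to 0 as R → ∞. Closing the contour in the upper half-plane,
  ∫_{-∞}^{∞} f(x) dx = 2πi · Σ Res(f, z_k)  over the poles with Im z_k > 0.

Zeros of the denominator: z^2 + 73 = 0 gives z = ±sqrt(73)*I; z^2 + 25 = 0 gives z = ±5*I.
Upper half-plane: z = 5*I, z = sqrt(73)*I (simple).

Each pole is a simple zero of Q(z) = z^4 + 98*z^2 + 1825, so Res(f, z₀) = P(z₀)/Q'(z₀) with P(z) = 5, Q'(z) = 4*z^3 + 196*z:
  Res(f, 5*I) = (5)/(480*I) = -I/96
  Res(f, sqrt(73)*I) = (5)/(-96*sqrt(73)*I) = 5*sqrt(73)*I/7008

Sum of residues: I*(-73 + 5*sqrt(73))/7008
∫_{-∞}^{∞} f(x) dx = 2πi · (I*(-73 + 5*sqrt(73))/7008) = pi*(73 - 5*sqrt(73))/3504

Final answer: pi*(73 - 5*sqrt(73))/3504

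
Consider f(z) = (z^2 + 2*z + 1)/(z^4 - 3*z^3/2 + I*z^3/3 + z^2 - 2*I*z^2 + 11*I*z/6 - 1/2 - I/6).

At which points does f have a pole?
The singularities of f are the zeros of the denominator. Factoring,
  z^4 - 3*z^3/2 + I*z^3/3 + z^2 - 2*I*z^2 + 11*I*z/6 - 1/2 - I/6 = (z - 1)*(z + 1/2 + I)*(z - 1 - I)*(z + I/3)
so the candidates are z = 1, z = -1/2 - I, z = 1 + I, z = -I/3.

Check the numerator P(z) = z^2 + 2*z + 1 at each one:
  P(1) = 4 ≠ 0, so z = 1 is a (simple) pole.
  P(-1/2 - I) = -3/4 - I ≠ 0, so z = -1/2 - I is a (simple) pole.
  P(1 + I) = 3 + 4*I ≠ 0, so z = 1 + I is a (simple) pole.
  P(-I/3) = 8/9 - 2*I/3 ≠ 0, so z = -I/3 is a (simple) pole.

Poles of f: {-1/2 - I, -I/3, 1, 1 + I}

Final answer: {-1/2 - I, -I/3, 1, 1 + I}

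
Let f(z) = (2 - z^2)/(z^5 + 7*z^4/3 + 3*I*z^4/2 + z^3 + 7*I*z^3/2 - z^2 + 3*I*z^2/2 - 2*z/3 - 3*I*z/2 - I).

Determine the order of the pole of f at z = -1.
Factor the denominator:
  z^5 + 7*z^4/3 + 3*I*z^4/2 + z^3 + 7*I*z^3/2 - z^2 + 3*I*z^2/2 - 2*z/3 - 3*I*z/2 - I = (z + 1)^3*(z - 2/3)*(z + 3*I/2)

The numerator P(z) = 2 - z^2 has P(-1) = 1 ≠ 0, so no factor of (z + 1) cancels.
Near z = -1 we can therefore write f(z) = g(z)/(z + 1)^3 with g analytic at -1 and g(-1) ≠ 0 (g is the numerator divided by the remaining denominator factors).

Hence z = -1 is a pole of order 3.

Final answer: 3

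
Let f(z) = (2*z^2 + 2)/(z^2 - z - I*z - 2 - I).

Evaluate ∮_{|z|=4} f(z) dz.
By the residue theorem, ∮_C f(z) dz = 2πi · (sum of the residues of f at the poles inside |z| = 4).

The denominator factors as (z + 1)*(z - 2 - I), so the singularities of f are simple poles at z = -1, z = 2 + I.
  |-1|² = 1 < 16 = 4², so this pole is inside the contour.
  |2 + I|² = 5 < 16 = 4², so this pole is inside the contour.

With P(z) = 2*z^2 + 2 and Q(z) = z^2 - z - I*z - 2 - I, each pole is simple, so Res(f, z₀) = P(z₀)/Q'(z₀) with Q'(z) = 2*z - 1 - I.
  Res(f, -1) = P(-1)/Q'(-1) = (4)/(-3 - I) = -6/5 + 2*I/5
  Res(f, 2 + I) = P(2 + I)/Q'(2 + I) = (8 + 8*I)/(3 + I) = 16/5 + 8*I/5

Sum of residues inside C: 2 + 2*I
∮_C f(z) dz = 2πi · (2 + 2*I) = pi*(-4 + 4*I)

Final answer: pi*(-4 + 4*I)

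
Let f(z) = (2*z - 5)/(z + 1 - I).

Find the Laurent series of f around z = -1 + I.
Put w = z - (-1 + I), i.e. z = w - 1 + I. The denominator is w, so it suffices to rewrite the numerator in powers of w.

P(z) = 2*z - 5
P(w - 1 + I) = -7 + 2*I + 2*w

Dividing each term by w:
  f = (-7 + 2*I)/w + 2

Substituting back w = z + 1 - I:
  f(z) = (-7 + 2*I)/(z + 1 - I) + 2

The series is finite because the numerator is a polynomial; the negative powers form the principal part, and the coefficient of 1/(z + 1 - I) gives Res(f, -1 + I) = -7 + 2*I.

Final answer: (-7 + 2*I)/(z + 1 - I) + 2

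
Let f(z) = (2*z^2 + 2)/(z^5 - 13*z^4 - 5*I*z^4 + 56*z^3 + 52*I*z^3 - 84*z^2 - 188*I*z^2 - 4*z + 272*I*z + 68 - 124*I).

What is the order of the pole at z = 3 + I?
4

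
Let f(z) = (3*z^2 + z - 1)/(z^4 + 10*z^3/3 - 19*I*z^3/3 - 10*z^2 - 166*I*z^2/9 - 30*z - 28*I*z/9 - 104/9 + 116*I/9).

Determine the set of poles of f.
The singularities of f are the zeros of the denominator. Factoring,
  z^4 + 10*z^3/3 - 19*I*z^3/3 - 10*z^2 - 166*I*z^2/9 - 30*z - 28*I*z/9 - 104/9 + 116*I/9 = (z - 2*I)*(z + 2 - I/3)*(z + 1/3 - 3*I)*(z + 1 - I)
so the candidates are z = 2*I, z = -2 + I/3, z = -1/3 + 3*I, z = -1 + I.

Check the numerator P(z) = 3*z^2 + z - 1 at each one:
  P(2*I) = -13 + 2*I ≠ 0, so z = 2*I is a (simple) pole.
  P(-2 + I/3) = 26/3 - 11*I/3 ≠ 0, so z = -2 + I/3 is a (simple) pole.
  P(-1/3 + 3*I) = -28 - 3*I ≠ 0, so z = -1/3 + 3*I is a (simple) pole.
  P(-1 + I) = -2 - 5*I ≠ 0, so z = -1 + I is a (simple) pole.

Poles of f: {-2 + I/3, -1 + I, -1/3 + 3*I, 2*I}

Final answer: {-2 + I/3, -1 + I, -1/3 + 3*I, 2*I}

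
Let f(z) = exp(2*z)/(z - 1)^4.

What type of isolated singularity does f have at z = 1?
Write f(z) = g(z)/(z - 1)^4 with g(z) = exp(2*z).
g is entire and g(1) = exp(2) ≠ 0, so no factor of (z - 1) cancels: the Laurent expansion of f about z = 1 starts at the power -4, i.e. lim_{z→z₀} (z - z₀)^4 f(z) = exp(2) is finite and nonzero.
So z = 1 is a pole of order 4.

Final answer: pole of order 4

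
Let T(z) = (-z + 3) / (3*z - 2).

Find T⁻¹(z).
Set w = T(z) = (-z + 3) / (3*z - 2) and solve for z:
  w*(3*z - 2) = -z + 3
  -2*w + z*(3*w + 1) - 3 = 0
  z*(3*w + 1) = 2*w + 3
  z = (-2*w - 3)/(-3*w - 1)
Renaming the variable, T⁻¹(z) = (-2*z - 3)/(-3*z - 1) = (2*z + 3)/(3*z + 1).
(Check: ad - bc = -7 ≠ 0, so T is invertible.)

Final answer: (2*z + 3)/(3*z + 1)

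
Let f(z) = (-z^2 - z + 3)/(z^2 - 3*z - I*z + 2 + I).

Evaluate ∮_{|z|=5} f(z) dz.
pi*(2 - 8*I)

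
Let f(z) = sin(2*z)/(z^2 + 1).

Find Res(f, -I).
sinh(2)/2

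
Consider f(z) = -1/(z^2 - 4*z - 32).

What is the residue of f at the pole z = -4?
1/12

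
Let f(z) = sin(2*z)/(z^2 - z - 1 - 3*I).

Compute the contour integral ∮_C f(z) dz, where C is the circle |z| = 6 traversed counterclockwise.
By the residue theorem, ∮_C f(z) dz = 2πi · (sum of the residues of f at the poles inside |z| = 6).

The denominator factors as (z - 2 - I)*(z + 1 + I), so the singularities of f are simple poles at z = 2 + I, z = -1 - I.
  |2 + I|² = 5 < 36 = 6², so this pole is inside the contour.
  |-1 - I|² = 2 < 36 = 6², so this pole is inside the contour.

With P(z) = sin(2*z) and Q(z) = z^2 - z - 1 - 3*I, each pole is simple, so Res(f, z₀) = P(z₀)/Q'(z₀) with Q'(z) = 2*z - 1.
  Res(f, 2 + I) = P(2 + I)/Q'(2 + I) = (sin(4 + 2*I))/(3 + 2*I) = (3/13 - 2*I/13)*sin(4 + 2*I)
  Res(f, -1 - I) = P(-1 - I)/Q'(-1 - I) = (-sin(2 + 2*I))/(-3 - 2*I) = (3/13 - 2*I/13)*sin(2 + 2*I)

Sum of residues inside C: (3/13 - 2*I/13)*sin(2 + 2*I) + (3/13 - 2*I/13)*sin(4 + 2*I)
∮_C f(z) dz = 2πi · ((3/13 - 2*I/13)*sin(2 + 2*I) + (3/13 - 2*I/13)*sin(4 + 2*I)) = pi*(4/13 + 6*I/13)*sin(4 + 2*I) + pi*(4/13 + 6*I/13)*sin(2 + 2*I)

Final answer: pi*(4/13 + 6*I/13)*sin(4 + 2*I) + pi*(4/13 + 6*I/13)*sin(2 + 2*I)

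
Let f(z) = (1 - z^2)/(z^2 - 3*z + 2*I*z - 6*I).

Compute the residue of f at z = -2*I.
-15/13 + 10*I/13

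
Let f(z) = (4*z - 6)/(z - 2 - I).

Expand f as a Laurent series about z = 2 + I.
(2 + 4*I)/(z - 2 - I) + 4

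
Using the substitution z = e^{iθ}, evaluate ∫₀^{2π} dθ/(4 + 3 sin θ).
Call the integral J. The integrand is 2π-periodic and we integrate over a full period, so shifting θ does not change the value (θ → θ + π/2 turns sin θ into cos θ). Hence
  J = ∫₀^{2π} dθ/(4 + 3 cos θ).
Put z = e^{iθ}: then cos θ = (z + 1/z)/2, dθ = dz/(iz), and z runs once counterclockwise around |z| = 1:
  J = ∮_{|z|=1} 1/(4 + 3*(z + 1/z)/2) · dz/(iz) = (2/i) ∮_{|z|=1} dz/(3*z^2 + 8*z + 3).
The roots of 3*z^2 + 8*z + 3 are z = (-4 ± sqrt(4^2 - 3^2))/3, with sqrt(7) = sqrt(7); their product is 1, so only z₊ = -4/3 + sqrt(7)/3 lies inside the unit circle (z₋ = -4/3 - sqrt(7)/3 lies outside).
z₊ is a simple zero of q(z) = 3*z^2 + 8*z + 3, so Res(1/q, z₊) = 1/q'(z₊) with q'(z) = 6*z + 8; and q'(z₊) = 3*(z₊ - z₋) = 2*sqrt(7).
Therefore J = (2/i) · 2πi · 1/(2*sqrt(7)) = 2*pi/(sqrt(7)) = 2*sqrt(7)*pi/7

Final answer: 2*sqrt(7)*pi/7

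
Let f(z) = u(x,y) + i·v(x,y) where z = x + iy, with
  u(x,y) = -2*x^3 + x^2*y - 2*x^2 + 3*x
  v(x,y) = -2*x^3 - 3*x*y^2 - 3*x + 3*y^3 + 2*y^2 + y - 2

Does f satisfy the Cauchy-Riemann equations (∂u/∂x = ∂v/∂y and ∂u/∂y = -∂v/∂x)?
∂u/∂x = -6*x^2 + 2*x*y - 4*x + 3
∂v/∂y = -6*x*y + 9*y^2 + 4*y + 1
∂u/∂y = x^2
∂v/∂x = -6*x^2 - 3*y^2 - 3
∂u/∂x ≠ ∂v/∂y and ∂u/∂y ≠ -∂v/∂x; the Cauchy-Riemann equations are not satisfied, so f is not analytic.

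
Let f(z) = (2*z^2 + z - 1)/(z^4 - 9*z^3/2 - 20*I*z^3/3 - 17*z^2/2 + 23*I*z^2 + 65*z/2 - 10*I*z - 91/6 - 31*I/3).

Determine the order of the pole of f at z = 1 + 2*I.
Factor the denominator:
  z^4 - 9*z^3/2 - 20*I*z^3/3 - 17*z^2/2 + 23*I*z^2 + 65*z/2 - 10*I*z - 91/6 - 31*I/3 = (z - 1 - 2*I)^3*(z - 3/2 - 2*I/3)

The numerator P(z) = 2*z^2 + z - 1 has P(1 + 2*I) = -6 + 10*I ≠ 0, so no factor of (z - 1 - 2*I) cancels.
Near z = 1 + 2*I we can therefore write f(z) = g(z)/(z - 1 - 2*I)^3 with g analytic at 1 + 2*I and g(1 + 2*I) ≠ 0 (g is the numerator divided by the remaining denominator factors).

Hence z = 1 + 2*I is a pole of order 3.

Final answer: 3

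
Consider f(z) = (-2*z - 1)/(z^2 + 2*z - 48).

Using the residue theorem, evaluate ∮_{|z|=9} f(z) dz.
By the residue theorem, ∮_C f(z) dz = 2πi · (sum of the residues of f at the poles inside |z| = 9).

The denominator factors as (z + 8)*(z - 6), so the singularities of f are simple poles at z = -8, z = 6.
  |-8|² = 64 < 81 = 9², so this pole is inside the contour.
  |6|² = 36 < 81 = 9², so this pole is inside the contour.

With P(z) = -2*z - 1 and Q(z) = z^2 + 2*z - 48, each pole is simple, so Res(f, z₀) = P(z₀)/Q'(z₀) with Q'(z) = 2*z + 2.
  Res(f, -8) = P(-8)/Q'(-8) = (15)/(-14) = -15/14
  Res(f, 6) = P(6)/Q'(6) = (-13)/(14) = -13/14

Sum of residues inside C: -2
∮_C f(z) dz = 2πi · (-2) = -4*I*pi

Final answer: -4*I*pi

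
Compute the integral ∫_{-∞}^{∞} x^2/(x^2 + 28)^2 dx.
Let f(z) = z^2/(z^2 + 28)^2. The denominator has no real zeros and deg Q - deg P = 2 ≥ 2, so the integral of f over the upper semicircle |z| = R tends to 0 as R → ∞. Closing the contour in the upper half-plane,
  ∫_{-∞}^{∞} f(x) dx = 2πi · Σ Res(f, z_k)  over the poles with Im z_k > 0.

Zeros of the denominator: z^2 + 28 = 0 gives z = ±2*sqrt(7)*I.
Upper half-plane: z = 2*sqrt(7)*I (a pole of order 2).

Write f(z) = g(z)/(z - 2*sqrt(7)*I)^2 with g(z) = z^2/(z + 2*sqrt(7)*I)^2. For a double pole, Res(f, z₀) = g'(z₀):
  g'(z) = 4*sqrt(7)*I*z/(z + 2*sqrt(7)*I)^3
  Res(f, 2*sqrt(7)*I) = g'(2*sqrt(7)*I) = -sqrt(7)*I/56

∫_{-∞}^{∞} f(x) dx = 2πi · (-sqrt(7)*I/56) = sqrt(7)*pi/28

Final answer: sqrt(7)*pi/28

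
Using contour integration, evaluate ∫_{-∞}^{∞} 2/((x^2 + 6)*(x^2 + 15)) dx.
Let f(z) = 2/((z^2 + 6)*(z^2 + 15)). The denominator has no real zeros and deg Q - deg P = 4 ≥ 2, so the integral of f over the upper semicircle |z| = R tends to 0 as R → ∞. Closing the contour in the upper half-plane,
  ∫_{-∞}^{∞} f(x) dx = 2πi · Σ Res(f, z_k)  over the poles with Im z_k > 0.

Zeros of the denominator: z^2 + 6 = 0 gives z = ±sqrt(6)*I; z^2 + 15 = 0 gives z = ±sqrt(15)*I.
Upper half-plane: z = sqrt(15)*I, z = sqrt(6)*I (simple).

Each pole is a simple zero of Q(z) = z^4 + 21*z^2 + 90, so Res(f, z₀) = P(z₀)/Q'(z₀) with P(z) = 2, Q'(z) = 4*z^3 + 42*z:
  Res(f, sqrt(15)*I) = (2)/(-18*sqrt(15)*I) = sqrt(15)*I/135
  Res(f, sqrt(6)*I) = (2)/(18*sqrt(6)*I) = -sqrt(6)*I/54

Sum of residues: I*(-sqrt(6)/54 + sqrt(15)/135)
∫_{-∞}^{∞} f(x) dx = 2πi · (I*(-sqrt(6)/54 + sqrt(15)/135)) = pi*(-2*sqrt(15) + 5*sqrt(6))/135

Final answer: pi*(-2*sqrt(15) + 5*sqrt(6))/135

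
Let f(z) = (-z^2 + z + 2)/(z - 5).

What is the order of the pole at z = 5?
Factor the denominator:
  z - 5 = (z - 5)

The numerator P(z) = -z^2 + z + 2 has P(5) = -18 ≠ 0, so no factor of (z - 5) cancels.
Near z = 5 we can therefore write f(z) = g(z)/(z - 5) with g analytic at 5 and g(5) ≠ 0 (g is just the numerator).

Hence z = 5 is a pole of order 1.

Final answer: 1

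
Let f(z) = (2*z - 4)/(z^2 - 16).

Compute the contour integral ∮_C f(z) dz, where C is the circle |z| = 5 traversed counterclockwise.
By the residue theorem, ∮_C f(z) dz = 2πi · (sum of the residues of f at the poles inside |z| = 5).

The denominator factors as (z - 4)*(z + 4), so the singularities of f are simple poles at z = 4, z = -4.
  |4|² = 16 < 25 = 5², so this pole is inside the contour.
  |-4|² = 16 < 25 = 5², so this pole is inside the contour.

With P(z) = 2*z - 4 and Q(z) = z^2 - 16, each pole is simple, so Res(f, z₀) = P(z₀)/Q'(z₀) with Q'(z) = 2*z.
  Res(f, 4) = P(4)/Q'(4) = (4)/(8) = 1/2
  Res(f, -4) = P(-4)/Q'(-4) = (-12)/(-8) = 3/2

Sum of residues inside C: 2
∮_C f(z) dz = 2πi · (2) = 4*I*pi

Final answer: 4*I*pi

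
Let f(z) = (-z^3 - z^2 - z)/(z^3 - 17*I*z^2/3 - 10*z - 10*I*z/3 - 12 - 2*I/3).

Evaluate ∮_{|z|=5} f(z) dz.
By the residue theorem, ∮_C f(z) dz = 2πi · (sum of the residues of f at the poles inside |z| = 5).

The denominator factors as (z + 1 - 3*I)*(z - 2 - 3*I)*(z + 1 + I/3), so the singularities of f are simple poles at z = -1 + 3*I, z = 2 + 3*I, z = -1 - I/3.
  |-1 + 3*I|² = 10 < 25 = 5², so this pole is inside the contour.
  |2 + 3*I|² = 13 < 25 = 5², so this pole is inside the contour.
  |-1 - I/3|² = 10/9 < 25 = 5², so this pole is inside the contour.

With P(z) = -z^3 - z^2 - z and Q(z) = z^3 - 17*I*z^2/3 - 10*z - 10*I*z/3 - 12 - 2*I/3, each pole is simple, so Res(f, z₀) = P(z₀)/Q'(z₀) with Q'(z) = 3*z^2 - 34*I*z/3 - 10 - 10*I/3.
  Res(f, -1 + 3*I) = P(-1 + 3*I)/Q'(-1 + 3*I) = (-17 + 21*I)/(-10*I) = -21/10 - 17*I/10
  Res(f, 2 + 3*I) = P(2 + 3*I)/Q'(2 + 3*I) = (49 - 24*I)/(9 + 10*I) = 201/181 - 706*I/181
  Res(f, -1 - I/3) = P(-1 - I/3)/Q'(-1 - I/3) = (7/9 + 17*I/27)/(-100/9 + 10*I) = -19/1810 - 359*I/5430

Sum of residues inside C: -1 - 17*I/3
∮_C f(z) dz = 2πi · (-1 - 17*I/3) = pi*(34/3 - 2*I)

Final answer: pi*(34/3 - 2*I)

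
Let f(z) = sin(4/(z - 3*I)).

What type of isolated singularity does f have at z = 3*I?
Let u = z - 3*I. Then
  sin(4/u) = Σ_{k≥0} (-1)^k (4)^(2k+1)/((2k+1)!·u^(2k+1)) = 4/u - 32/(3*u^3) + 128/(15*u^5) + ...
which has infinitely many negative powers of u, so sin(4/(z - 3*I)) has an essential singularity at z = 3*I.
So the singularity is essential.

Final answer: essential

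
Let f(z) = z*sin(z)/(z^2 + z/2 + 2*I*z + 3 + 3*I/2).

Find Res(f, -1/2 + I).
Write f(z) = P(z)/Q(z) with P(z) = z*sin(z) and Q(z) = z^2 + z/2 + 2*I*z + 3 + 3*I/2.
The denominator factors as Q(z) = (z + 1/2 - I)*(z + 3*I), so z = -1/2 + I is a simple zero of Q and P is analytic there; z = -1/2 + I is therefore a simple pole and
  Res(f, z₀) = P(z₀)/Q'(z₀).

Q'(z) = 2*z + 1/2 + 2*I, so Q'(-1/2 + I) = -1/2 + 4*I.
P(-1/2 + I) = (1/2 - I)*sin(1/2 - I).

Res(f, -1/2 + I) = ((1/2 - I)*sin(1/2 - I))/(-1/2 + 4*I) = (-17/65 - 6*I/65)*sin(1/2 - I)

Final answer: (-17/65 - 6*I/65)*sin(1/2 - I)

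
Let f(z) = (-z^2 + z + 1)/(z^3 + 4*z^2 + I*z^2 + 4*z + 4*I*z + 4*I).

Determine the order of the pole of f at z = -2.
Factor the denominator:
  z^3 + 4*z^2 + I*z^2 + 4*z + 4*I*z + 4*I = (z + 2)^2*(z + I)

The numerator P(z) = -z^2 + z + 1 has P(-2) = -5 ≠ 0, so no factor of (z + 2) cancels.
Near z = -2 we can therefore write f(z) = g(z)/(z + 2)^2 with g analytic at -2 and g(-2) ≠ 0 (g is the numerator divided by the remaining denominator factors).

Hence z = -2 is a pole of order 2.

Final answer: 2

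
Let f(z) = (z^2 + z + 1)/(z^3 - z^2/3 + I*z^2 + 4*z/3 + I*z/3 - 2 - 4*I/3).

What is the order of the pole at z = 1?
Factor the denominator:
  z^3 - z^2/3 + I*z^2 + 4*z/3 + I*z/3 - 2 - 4*I/3 = (z - 1)*(z + 2/3 - I)*(z + 2*I)

The numerator P(z) = z^2 + z + 1 has P(1) = 3 ≠ 0, so no factor of (z - 1) cancels.
Near z = 1 we can therefore write f(z) = g(z)/(z - 1) with g analytic at 1 and g(1) ≠ 0 (g is the numerator divided by the remaining denominator factors).

Hence z = 1 is a pole of order 1.

Final answer: 1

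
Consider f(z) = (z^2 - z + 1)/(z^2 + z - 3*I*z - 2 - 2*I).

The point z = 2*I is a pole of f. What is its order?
Factor the denominator:
  z^2 + z - 3*I*z - 2 - 2*I = (z - 2*I)*(z + 1 - I)

The numerator P(z) = z^2 - z + 1 has P(2*I) = -3 - 2*I ≠ 0, so no factor of (z - 2*I) cancels.
Near z = 2*I we can therefore write f(z) = g(z)/(z - 2*I) with g analytic at 2*I and g(2*I) ≠ 0 (g is the numerator divided by the remaining denominator factors).

Hence z = 2*I is a pole of order 1.

Final answer: 1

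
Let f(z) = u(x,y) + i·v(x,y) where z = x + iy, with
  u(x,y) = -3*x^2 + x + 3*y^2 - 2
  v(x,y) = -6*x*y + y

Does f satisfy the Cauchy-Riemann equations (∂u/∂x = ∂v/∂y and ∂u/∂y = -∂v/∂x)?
∂u/∂x = 1 - 6*x
∂v/∂y = 1 - 6*x
∂u/∂y = 6*y
∂v/∂x = -6*y
∂u/∂x = ∂v/∂y and ∂u/∂y = -∂v/∂x hold identically; f is analytic.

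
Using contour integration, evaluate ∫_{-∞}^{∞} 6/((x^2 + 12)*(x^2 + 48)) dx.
Let f(z) = 6/((z^2 + 12)*(z^2 + 48)). The denominator has no real zeros and deg Q - deg P = 4 ≥ 2, so the integral of f over the upper semicircle |z| = R tends to 0 as R → ∞. Closing the contour in the upper half-plane,
  ∫_{-∞}^{∞} f(x) dx = 2πi · Σ Res(f, z_k)  over the poles with Im z_k > 0.

Zeros of the denominator: z^2 + 12 = 0 gives z = ±2*sqrt(3)*I; z^2 + 48 = 0 gives z = ±4*sqrt(3)*I.
Upper half-plane: z = 2*sqrt(3)*I, z = 4*sqrt(3)*I (simple).

Each pole is a simple zero of Q(z) = z^4 + 60*z^2 + 576, so Res(f, z₀) = P(z₀)/Q'(z₀) with P(z) = 6, Q'(z) = 4*z^3 + 120*z:
  Res(f, 2*sqrt(3)*I) = (6)/(144*sqrt(3)*I) = -sqrt(3)*I/72
  Res(f, 4*sqrt(3)*I) = (6)/(-288*sqrt(3)*I) = sqrt(3)*I/144

Sum of residues: -sqrt(3)*I/144
∫_{-∞}^{∞} f(x) dx = 2πi · (-sqrt(3)*I/144) = sqrt(3)*pi/72

Final answer: sqrt(3)*pi/72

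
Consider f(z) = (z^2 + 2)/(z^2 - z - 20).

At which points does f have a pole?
The singularities of f are the zeros of the denominator. Factoring,
  z^2 - z - 20 = (z + 4)*(z - 5)
so the candidates are z = -4, z = 5.

Check the numerator P(z) = z^2 + 2 at each one:
  P(-4) = 18 ≠ 0, so z = -4 is a (simple) pole.
  P(5) = 27 ≠ 0, so z = 5 is a (simple) pole.

Poles of f: {-4, 5}

Final answer: {-4, 5}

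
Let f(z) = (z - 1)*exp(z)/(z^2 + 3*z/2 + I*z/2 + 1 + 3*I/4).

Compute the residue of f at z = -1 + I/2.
Write f(z) = P(z)/Q(z) with P(z) = (z - 1)*exp(z) and Q(z) = z^2 + 3*z/2 + I*z/2 + 1 + 3*I/4.
The denominator factors as Q(z) = (z + 1 - I/2)*(z + 1/2 + I), so z = -1 + I/2 is a simple zero of Q and P is analytic there; z = -1 + I/2 is therefore a simple pole and
  Res(f, z₀) = P(z₀)/Q'(z₀).

Q'(z) = 2*z + 3/2 + I/2, so Q'(-1 + I/2) = -1/2 + 3*I/2.
P(-1 + I/2) = (-2 + I/2)*exp(-1 + I/2).

Res(f, -1 + I/2) = ((-2 + I/2)*exp(-1 + I/2))/(-1/2 + 3*I/2) = (7/10 + 11*I/10)*exp(-1 + I/2)

Final answer: (7/10 + 11*I/10)*exp(-1 + I/2)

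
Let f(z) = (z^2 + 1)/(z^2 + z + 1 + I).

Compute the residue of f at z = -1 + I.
-1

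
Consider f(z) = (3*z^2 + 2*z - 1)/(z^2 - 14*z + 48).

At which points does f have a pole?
The singularities of f are the zeros of the denominator. Factoring,
  z^2 - 14*z + 48 = (z - 6)*(z - 8)
so the candidates are z = 6, z = 8.

Check the numerator P(z) = 3*z^2 + 2*z - 1 at each one:
  P(6) = 119 ≠ 0, so z = 6 is a (simple) pole.
  P(8) = 207 ≠ 0, so z = 8 is a (simple) pole.

Poles of f: {6, 8}

Final answer: {6, 8}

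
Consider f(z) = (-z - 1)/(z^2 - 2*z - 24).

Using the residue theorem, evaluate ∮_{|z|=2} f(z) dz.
0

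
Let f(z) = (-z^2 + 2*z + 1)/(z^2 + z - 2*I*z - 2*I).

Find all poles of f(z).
The singularities of f are the zeros of the denominator. Factoring,
  z^2 + z - 2*I*z - 2*I = (z + 1)*(z - 2*I)
so the candidates are z = -1, z = 2*I.

Check the numerator P(z) = -z^2 + 2*z + 1 at each one:
  P(-1) = -2 ≠ 0, so z = -1 is a (simple) pole.
  P(2*I) = 5 + 4*I ≠ 0, so z = 2*I is a (simple) pole.

Poles of f: {-1, 2*I}

Final answer: {-1, 2*I}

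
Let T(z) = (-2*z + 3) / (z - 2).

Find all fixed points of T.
{-sqrt(3), sqrt(3)}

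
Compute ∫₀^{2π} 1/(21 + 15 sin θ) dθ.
Call the integral J. The integrand is 2π-periodic and we integrate over a full period, so shifting θ does not change the value (θ → θ + π/2 turns sin θ into cos θ). Hence
  J = ∫₀^{2π} dθ/(21 + 15 cos θ).
Put z = e^{iθ}: then cos θ = (z + 1/z)/2, dθ = dz/(iz), and z runs once counterclockwise around |z| = 1:
  J = ∮_{|z|=1} 1/(21 + 15*(z + 1/z)/2) · dz/(iz) = (2/i) ∮_{|z|=1} dz/(15*z^2 + 42*z + 15).
The roots of 15*z^2 + 42*z + 15 are z = (-21 ± sqrt(21^2 - 15^2))/15, with sqrt(216) = 6*sqrt(6); their product is 1, so only z₊ = -7/5 + 2*sqrt(6)/5 lies inside the unit circle (z₋ = -7/5 - 2*sqrt(6)/5 lies outside).
z₊ is a simple zero of q(z) = 15*z^2 + 42*z + 15, so Res(1/q, z₊) = 1/q'(z₊) with q'(z) = 30*z + 42; and q'(z₊) = 15*(z₊ - z₋) = 12*sqrt(6).
Therefore J = (2/i) · 2πi · 1/(12*sqrt(6)) = 2*pi/(6*sqrt(6)) = sqrt(6)*pi/18

Final answer: sqrt(6)*pi/18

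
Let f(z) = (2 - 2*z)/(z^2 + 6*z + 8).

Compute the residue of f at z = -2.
Write f(z) = P(z)/Q(z) with P(z) = 2 - 2*z and Q(z) = z^2 + 6*z + 8.
The denominator factors as Q(z) = (z + 4)*(z + 2), so z = -2 is a simple zero of Q and P is analytic there; z = -2 is therefore a simple pole and
  Res(f, z₀) = P(z₀)/Q'(z₀).

Q'(z) = 2*z + 6, so Q'(-2) = 2.
P(-2) = 6.

Res(f, -2) = (6)/(2) = 3

Final answer: 3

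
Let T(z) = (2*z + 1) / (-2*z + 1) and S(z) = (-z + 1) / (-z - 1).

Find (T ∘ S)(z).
(T ∘ S)(z) = T(S(z)) = ((2)*S(z) + (1))/((-2)*S(z) + (1)). Multiply numerator and denominator by -z - 1:
  numerator:   (2)*(-z + 1) + (1)*(-z - 1) = -3*z + 1
  denominator: (-2)*(-z + 1) + (1)*(-z - 1) = z - 3
(T ∘ S)(z) = (-3*z + 1)/(z - 3)

Final answer: (-3*z + 1)/(z - 3)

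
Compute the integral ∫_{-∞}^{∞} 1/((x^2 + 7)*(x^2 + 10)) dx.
Let f(z) = 1/((z^2 + 7)*(z^2 + 10)). The denominator has no real zeros and deg Q - deg P = 4 ≥ 2, so the integral of f over the upper semicircle |z| = R tends to 0 as R → ∞. Closing the contour in the upper half-plane,
  ∫_{-∞}^{∞} f(x) dx = 2πi · Σ Res(f, z_k)  over the poles with Im z_k > 0.

Zeros of the denominator: z^2 + 7 = 0 gives z = ±sqrt(7)*I; z^2 + 10 = 0 gives z = ±sqrt(10)*I.
Upper half-plane: z = sqrt(10)*I, z = sqrt(7)*I (simple).

Each pole is a simple zero of Q(z) = z^4 + 17*z^2 + 70, so Res(f, z₀) = P(z₀)/Q'(z₀) with P(z) = 1, Q'(z) = 4*z^3 + 34*z:
  Res(f, sqrt(10)*I) = (1)/(-6*sqrt(10)*I) = sqrt(10)*I/60
  Res(f, sqrt(7)*I) = (1)/(6*sqrt(7)*I) = -sqrt(7)*I/42

Sum of residues: I*(-sqrt(7)/42 + sqrt(10)/60)
∫_{-∞}^{∞} f(x) dx = 2πi · (I*(-sqrt(7)/42 + sqrt(10)/60)) = pi*(-7*sqrt(10) + 10*sqrt(7))/210

Final answer: pi*(-7*sqrt(10) + 10*sqrt(7))/210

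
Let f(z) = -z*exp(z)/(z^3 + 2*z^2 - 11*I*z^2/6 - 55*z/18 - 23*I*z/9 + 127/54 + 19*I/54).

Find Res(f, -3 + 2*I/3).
Write f(z) = P(z)/Q(z) with P(z) = -z*exp(z) and Q(z) = z^3 + 2*z^2 - 11*I*z^2/6 - 55*z/18 - 23*I*z/9 + 127/54 + 19*I/54.
The denominator factors as Q(z) = (z + 3 - 2*I/3)*(z - 1/3 + I/3)*(z - 2/3 - 3*I/2), so z = -3 + 2*I/3 is a simple zero of Q and P is analytic there; z = -3 + 2*I/3 is therefore a simple pole and
  Res(f, z₀) = P(z₀)/Q'(z₀).

Q'(z) = 3*z^2 + 4*z - 11*I*z/3 - 55/18 - 23*I/9, so Q'(-3 + 2*I/3) = 235/18 - 8*I/9.
P(-3 + 2*I/3) = (3 - 2*I/3)*exp(-3 + 2*I/3).

Res(f, -3 + 2*I/3) = ((3 - 2*I/3)*exp(-3 + 2*I/3))/(235/18 - 8*I/9) = (12882/55481 - 1956*I/55481)*exp(-3 + 2*I/3)

Final answer: (12882/55481 - 1956*I/55481)*exp(-3 + 2*I/3)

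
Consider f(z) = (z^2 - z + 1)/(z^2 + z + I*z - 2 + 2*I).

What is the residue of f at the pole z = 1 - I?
Write f(z) = P(z)/Q(z) with P(z) = z^2 - z + 1 and Q(z) = z^2 + z + I*z - 2 + 2*I.
The denominator factors as Q(z) = (z + 2)*(z - 1 + I), so z = 1 - I is a simple zero of Q and P is analytic there; z = 1 - I is therefore a simple pole and
  Res(f, z₀) = P(z₀)/Q'(z₀).

Q'(z) = 2*z + 1 + I, so Q'(1 - I) = 3 - I.
P(1 - I) = -I.

Res(f, 1 - I) = (-I)/(3 - I) = 1/10 - 3*I/10

Final answer: 1/10 - 3*I/10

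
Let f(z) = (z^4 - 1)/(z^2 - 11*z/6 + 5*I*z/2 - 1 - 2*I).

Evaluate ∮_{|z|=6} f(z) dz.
pi*(29/2 - 1571*I/54)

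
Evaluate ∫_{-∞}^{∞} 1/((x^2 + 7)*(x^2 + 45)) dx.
Let f(z) = 1/((z^2 + 7)*(z^2 + 45)). The denominator has no real zeros and deg Q - deg P = 4 ≥ 2, so the integral of f over the upper semicircle |z| = R tends to 0 as R → ∞. Closing the contour in the upper half-plane,
  ∫_{-∞}^{∞} f(x) dx = 2πi · Σ Res(f, z_k)  over the poles with Im z_k > 0.

Zeros of the denominator: z^2 + 45 = 0 gives z = ±3*sqrt(5)*I; z^2 + 7 = 0 gives z = ±sqrt(7)*I.
Upper half-plane: z = 3*sqrt(5)*I, z = sqrt(7)*I (simple).

Each pole is a simple zero of Q(z) = z^4 + 52*z^2 + 315, so Res(f, z₀) = P(z₀)/Q'(z₀) with P(z) = 1, Q'(z) = 4*z^3 + 104*z:
  Res(f, 3*sqrt(5)*I) = (1)/(-228*sqrt(5)*I) = sqrt(5)*I/1140
  Res(f, sqrt(7)*I) = (1)/(76*sqrt(7)*I) = -sqrt(7)*I/532

Sum of residues: I*(-sqrt(7)/532 + sqrt(5)/1140)
∫_{-∞}^{∞} f(x) dx = 2πi · (I*(-sqrt(7)/532 + sqrt(5)/1140)) = pi*(-7*sqrt(5) + 15*sqrt(7))/3990

Final answer: pi*(-7*sqrt(5) + 15*sqrt(7))/3990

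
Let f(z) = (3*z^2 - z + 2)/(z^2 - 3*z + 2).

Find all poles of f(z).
The singularities of f are the zeros of the denominator. Factoring,
  z^2 - 3*z + 2 = (z - 2)*(z - 1)
so the candidates are z = 2, z = 1.

Check the numerator P(z) = 3*z^2 - z + 2 at each one:
  P(2) = 12 ≠ 0, so z = 2 is a (simple) pole.
  P(1) = 4 ≠ 0, so z = 1 is a (simple) pole.

Poles of f: {1, 2}

Final answer: {1, 2}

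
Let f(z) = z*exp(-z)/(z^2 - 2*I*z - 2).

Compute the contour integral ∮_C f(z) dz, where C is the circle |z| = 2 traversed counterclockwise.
By the residue theorem, ∮_C f(z) dz = 2πi · (sum of the residues of f at the poles inside |z| = 2).

The denominator factors as (z + 1 - I)*(z - 1 - I), so the singularities of f are simple poles at z = -1 + I, z = 1 + I.
  |-1 + I|² = 2 < 4 = 2², so this pole is inside the contour.
  |1 + I|² = 2 < 4 = 2², so this pole is inside the contour.

With P(z) = z*exp(-z) and Q(z) = z^2 - 2*I*z - 2, each pole is simple, so Res(f, z₀) = P(z₀)/Q'(z₀) with Q'(z) = 2*z - 2*I.
  Res(f, -1 + I) = P(-1 + I)/Q'(-1 + I) = ((-1 + I)*exp(1 - I))/(-2) = (1/2 - I/2)*exp(1 - I)
  Res(f, 1 + I) = P(1 + I)/Q'(1 + I) = ((1 + I)*exp(-1 - I))/(2) = (1/2 + I/2)*exp(-1 - I)

Sum of residues inside C: (1/2 - I/2)*exp(1 - I) + (1/2 + I/2)*exp(-1 - I)
∮_C f(z) dz = 2πi · ((1/2 - I/2)*exp(1 - I) + (1/2 + I/2)*exp(-1 - I)) = pi*(1 + I)*exp(1 - I) + pi*(-1 + I)*exp(-1 - I)

Final answer: pi*(1 + I)*exp(1 - I) + pi*(-1 + I)*exp(-1 - I)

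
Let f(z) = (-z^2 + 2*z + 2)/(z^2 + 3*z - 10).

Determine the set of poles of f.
The singularities of f are the zeros of the denominator. Factoring,
  z^2 + 3*z - 10 = (z + 5)*(z - 2)
so the candidates are z = -5, z = 2.

Check the numerator P(z) = -z^2 + 2*z + 2 at each one:
  P(-5) = -33 ≠ 0, so z = -5 is a (simple) pole.
  P(2) = 2 ≠ 0, so z = 2 is a (simple) pole.

Poles of f: {-5, 2}

Final answer: {-5, 2}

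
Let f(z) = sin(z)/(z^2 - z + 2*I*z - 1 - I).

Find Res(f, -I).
I*sinh(1)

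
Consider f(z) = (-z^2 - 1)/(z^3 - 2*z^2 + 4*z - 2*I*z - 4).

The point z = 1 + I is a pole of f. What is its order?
Factor the denominator:
  z^3 - 2*z^2 + 4*z - 2*I*z - 4 = (z - 1 - I)^2*(z + 2*I)

The numerator P(z) = -z^2 - 1 has P(1 + I) = -1 - 2*I ≠ 0, so no factor of (z - 1 - I) cancels.
Near z = 1 + I we can therefore write f(z) = g(z)/(z - 1 - I)^2 with g analytic at 1 + I and g(1 + I) ≠ 0 (g is the numerator divided by the remaining denominator factors).

Hence z = 1 + I is a pole of order 2.

Final answer: 2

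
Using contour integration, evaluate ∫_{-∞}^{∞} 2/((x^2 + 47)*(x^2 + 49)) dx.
pi*(-47 + 7*sqrt(47))/329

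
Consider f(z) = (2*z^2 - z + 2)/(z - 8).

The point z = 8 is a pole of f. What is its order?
Factor the denominator:
  z - 8 = (z - 8)

The numerator P(z) = 2*z^2 - z + 2 has P(8) = 122 ≠ 0, so no factor of (z - 8) cancels.
Near z = 8 we can therefore write f(z) = g(z)/(z - 8) with g analytic at 8 and g(8) ≠ 0 (g is just the numerator).

Hence z = 8 is a pole of order 1.

Final answer: 1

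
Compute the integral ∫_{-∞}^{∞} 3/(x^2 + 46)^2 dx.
3*sqrt(46)*pi/4232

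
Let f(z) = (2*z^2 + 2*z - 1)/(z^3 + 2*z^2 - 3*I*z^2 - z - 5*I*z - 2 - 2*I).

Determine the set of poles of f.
The singularities of f are the zeros of the denominator. Factoring,
  z^3 + 2*z^2 - 3*I*z^2 - z - 5*I*z - 2 - 2*I = (z - 2*I)*(z + 1)*(z + 1 - I)
so the candidates are z = 2*I, z = -1, z = -1 + I.

Check the numerator P(z) = 2*z^2 + 2*z - 1 at each one:
  P(2*I) = -9 + 4*I ≠ 0, so z = 2*I is a (simple) pole.
  P(-1) = -1 ≠ 0, so z = -1 is a (simple) pole.
  P(-1 + I) = -3 - 2*I ≠ 0, so z = -1 + I is a (simple) pole.

Poles of f: {-1, -1 + I, 2*I}

Final answer: {-1, -1 + I, 2*I}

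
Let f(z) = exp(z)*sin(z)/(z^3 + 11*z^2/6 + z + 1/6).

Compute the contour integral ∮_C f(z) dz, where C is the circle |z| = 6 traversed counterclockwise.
-18*I*pi*exp(-1/3)*sin(1/3) - 6*I*pi*exp(-1)*sin(1) + 24*I*pi*exp(-1/2)*sin(1/2)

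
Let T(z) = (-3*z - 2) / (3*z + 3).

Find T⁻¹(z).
Set w = T(z) = (-3*z - 2) / (3*z + 3) and solve for z:
  w*(3*z + 3) = -3*z - 2
  3*w + z*(3*w + 3) + 2 = 0
  z*(3*w + 3) = -3*w - 2
  z = (3*w + 2)/(-3*w - 3)
Renaming the variable, T⁻¹(z) = (3*z + 2)/(-3*z - 3) = (-3*z - 2)/(3*z + 3).
(Check: ad - bc = -3 ≠ 0, so T is invertible.)

Final answer: (-3*z - 2)/(3*z + 3)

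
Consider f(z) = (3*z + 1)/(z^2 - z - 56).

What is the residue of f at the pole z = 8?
Write f(z) = P(z)/Q(z) with P(z) = 3*z + 1 and Q(z) = z^2 - z - 56.
The denominator factors as Q(z) = (z + 7)*(z - 8), so z = 8 is a simple zero of Q and P is analytic there; z = 8 is therefore a simple pole and
  Res(f, z₀) = P(z₀)/Q'(z₀).

Q'(z) = 2*z - 1, so Q'(8) = 15.
P(8) = 25.

Res(f, 8) = (25)/(15) = 5/3

Final answer: 5/3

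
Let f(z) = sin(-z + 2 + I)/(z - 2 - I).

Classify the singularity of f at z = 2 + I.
Let u = z - 2 - I. The argument of sin is -z + 2 + I = -u, so
  f = sin(-u)/u = ((-u) - (-u)^3/6 + ...)/u = -1 + (1/6)*u^2 - ...
The Laurent expansion about u = 0 has no negative powers; equivalently lim_{z→2 + I} f(z) = -1 exists and is finite.
So the singularity is removable.

Final answer: removable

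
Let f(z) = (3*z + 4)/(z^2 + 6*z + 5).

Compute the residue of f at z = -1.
Write f(z) = P(z)/Q(z) with P(z) = 3*z + 4 and Q(z) = z^2 + 6*z + 5.
The denominator factors as Q(z) = (z + 5)*(z + 1), so z = -1 is a simple zero of Q and P is analytic there; z = -1 is therefore a simple pole and
  Res(f, z₀) = P(z₀)/Q'(z₀).

Q'(z) = 2*z + 6, so Q'(-1) = 4.
P(-1) = 1.

Res(f, -1) = (1)/(4) = 1/4

Final answer: 1/4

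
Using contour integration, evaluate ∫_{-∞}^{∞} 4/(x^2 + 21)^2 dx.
Let f(z) = 4/(z^2 + 21)^2. The denominator has no real zeros and deg Q - deg P = 4 ≥ 2, so the integral of f over the upper semicircle |z| = R tends to 0 as R → ∞. Closing the contour in the upper half-plane,
  ∫_{-∞}^{∞} f(x) dx = 2πi · Σ Res(f, z_k)  over the poles with Im z_k > 0.

Zeros of the denominator: z^2 + 21 = 0 gives z = ±sqrt(21)*I.
Upper half-plane: z = sqrt(21)*I (a pole of order 2).

Write f(z) = g(z)/(z - sqrt(21)*I)^2 with g(z) = 4/(z + sqrt(21)*I)^2. For a double pole, Res(f, z₀) = g'(z₀):
  g'(z) = -8/(z + sqrt(21)*I)^3
  Res(f, sqrt(21)*I) = g'(sqrt(21)*I) = -sqrt(21)*I/441

∫_{-∞}^{∞} f(x) dx = 2πi · (-sqrt(21)*I/441) = 2*sqrt(21)*pi/441

Final answer: 2*sqrt(21)*pi/441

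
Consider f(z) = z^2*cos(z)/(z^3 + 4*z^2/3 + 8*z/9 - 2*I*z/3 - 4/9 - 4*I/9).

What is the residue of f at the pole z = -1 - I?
Write f(z) = P(z)/Q(z) with P(z) = z^2*cos(z) and Q(z) = z^3 + 4*z^2/3 + 8*z/9 - 2*I*z/3 - 4/9 - 4*I/9.
The denominator factors as Q(z) = (z + 2/3 - 2*I/3)*(z - 1/3 - I/3)*(z + 1 + I), so z = -1 - I is a simple zero of Q and P is analytic there; z = -1 - I is therefore a simple pole and
  Res(f, z₀) = P(z₀)/Q'(z₀).

Q'(z) = 3*z^2 + 8*z/3 + 8/9 - 2*I/3, so Q'(-1 - I) = -16/9 + 8*I/3.
P(-1 - I) = 2*I*cos(1 + I).

Res(f, -1 - I) = (2*I*cos(1 + I))/(-16/9 + 8*I/3) = (27/52 - 9*I/26)*cos(1 + I)

Final answer: (27/52 - 9*I/26)*cos(1 + I)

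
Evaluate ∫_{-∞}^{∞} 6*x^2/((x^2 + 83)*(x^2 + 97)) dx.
Let f(z) = 6*z^2/((z^2 + 83)*(z^2 + 97)). The denominator has no real zeros and deg Q - deg P = 2 ≥ 2, so the integral of f over the upper semicircle |z| = R tends to 0 as R → ∞. Closing the contour in the upper half-plane,
  ∫_{-∞}^{∞} f(x) dx = 2πi · Σ Res(f, z_k)  over the poles with Im z_k > 0.

Zeros of the denominator: z^2 + 97 = 0 gives z = ±sqrt(97)*I; z^2 + 83 = 0 gives z = ±sqrt(83)*I.
Upper half-plane: z = sqrt(83)*I, z = sqrt(97)*I (simple).

Each pole is a simple zero of Q(z) = z^4 + 180*z^2 + 8051, so Res(f, z₀) = P(z₀)/Q'(z₀) with P(z) = 6*z^2, Q'(z) = 4*z^3 + 360*z:
  Res(f, sqrt(83)*I) = (-498)/(28*sqrt(83)*I) = 3*sqrt(83)*I/14
  Res(f, sqrt(97)*I) = (-582)/(-28*sqrt(97)*I) = -3*sqrt(97)*I/14

Sum of residues: 3*I*(-sqrt(97) + sqrt(83))/14
∫_{-∞}^{∞} f(x) dx = 2πi · (3*I*(-sqrt(97) + sqrt(83))/14) = 3*pi*(-sqrt(83) + sqrt(97))/7

Final answer: 3*pi*(-sqrt(83) + sqrt(97))/7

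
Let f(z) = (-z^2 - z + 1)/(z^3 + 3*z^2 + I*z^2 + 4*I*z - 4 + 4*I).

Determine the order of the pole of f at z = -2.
2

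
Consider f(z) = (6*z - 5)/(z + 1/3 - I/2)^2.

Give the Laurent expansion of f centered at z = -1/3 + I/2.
Put w = z - (-1/3 + I/2), i.e. z = w - 1/3 + I/2. The denominator is w^2, so it suffices to rewrite the numerator in powers of w.

P(z) = 6*z - 5
P(w - 1/3 + I/2) = -7 + 3*I + 6*w

Dividing each term by w^2:
  f = (-7 + 3*I)/w^2 + 6/w

Substituting back w = z + 1/3 - I/2:
  f(z) = (-7 + 3*I)/(z + 1/3 - I/2)^2 + 6/(z + 1/3 - I/2)

The series is finite because the numerator is a polynomial; the negative powers form the principal part, and the coefficient of 1/(z + 1/3 - I/2) gives Res(f, -1/3 + I/2) = 6.

Final answer: (-7 + 3*I)/(z + 1/3 - I/2)^2 + 6/(z + 1/3 - I/2)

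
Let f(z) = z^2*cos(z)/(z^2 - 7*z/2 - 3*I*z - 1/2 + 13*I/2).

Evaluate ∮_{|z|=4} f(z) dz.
pi*(-184/29 + 112*I/29)*cos(3 + I) + pi*(10/29 + 91*I/29)*cos(1/2 + 2*I)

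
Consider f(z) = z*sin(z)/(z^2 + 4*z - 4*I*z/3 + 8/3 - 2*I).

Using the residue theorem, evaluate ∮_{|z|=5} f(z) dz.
By the residue theorem, ∮_C f(z) dz = 2πi · (sum of the residues of f at the poles inside |z| = 5).

The denominator factors as (z + 1 - I/3)*(z + 3 - I), so the singularities of f are simple poles at z = -1 + I/3, z = -3 + I.
  |-1 + I/3|² = 10/9 < 25 = 5², so this pole is inside the contour.
  |-3 + I|² = 10 < 25 = 5², so this pole is inside the contour.

With P(z) = z*sin(z) and Q(z) = z^2 + 4*z - 4*I*z/3 + 8/3 - 2*I, each pole is simple, so Res(f, z₀) = P(z₀)/Q'(z₀) with Q'(z) = 2*z + 4 - 4*I/3.
  Res(f, -1 + I/3) = P(-1 + I/3)/Q'(-1 + I/3) = ((1 - I/3)*sin(1 - I/3))/(2 - 2*I/3) = sin(1 - I/3)/2
  Res(f, -3 + I) = P(-3 + I)/Q'(-3 + I) = ((3 - I)*sin(3 - I))/(-2 + 2*I/3) = -3*sin(3 - I)/2

Sum of residues inside C: -3*sin(3 - I)/2 + sin(1 - I/3)/2
∮_C f(z) dz = 2πi · (-3*sin(3 - I)/2 + sin(1 - I/3)/2) = -3*I*pi*sin(3 - I) + I*pi*sin(1 - I/3)

Final answer: -3*I*pi*sin(3 - I) + I*pi*sin(1 - I/3)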